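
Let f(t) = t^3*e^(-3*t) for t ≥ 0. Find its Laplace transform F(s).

L{t^3} = 3!/s^4 = 6/s^4.
By the first shifting theorem, multiplying by e^(-3t) replaces s with s + 3.

F(s) = 6/(s + 3)^4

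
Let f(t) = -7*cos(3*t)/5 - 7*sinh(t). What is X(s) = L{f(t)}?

By linearity of the Laplace transform, transform each term separately.
(-7)·[L{sinh(t)} = 1/(s^2 - 1)]; (-7/5)·[L{cos(3t)} = s/(s^2 + 9)].

X(s) = -7*s/(5*(s^2 + 9)) - 7/(s^2 - 1)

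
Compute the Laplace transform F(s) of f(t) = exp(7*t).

F(s) = 1/(s - 7)

L{e^(7t)} = 1/(s - 7).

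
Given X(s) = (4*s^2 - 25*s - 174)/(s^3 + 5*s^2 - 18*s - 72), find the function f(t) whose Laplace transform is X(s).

f(t) = -3*exp(4*t) + 3*exp(-3*t) + 4*exp(-6*t)

Factor the denominator: s^3 + 5*s^2 - 18*s - 72 = (s - 4)*(s + 3)*(s + 6).
Partial fraction decomposition gives [4/(s + 6)] + [-3/(s - 4)] + [3/(s + 3)].
Invert each term: 4/(s + 6) ↔ 4e^(-6t); -3/(s - 4) ↔ -3e^(4t); 3/(s + 3) ↔ 3e^(-3t).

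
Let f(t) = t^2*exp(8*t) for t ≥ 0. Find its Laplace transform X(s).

X(s) = 2/(s - 8)^3

L{t^2} = 2!/s^3 = 2/s^3.
By the first shifting theorem, multiplying by e^(8t) replaces s with s - 8.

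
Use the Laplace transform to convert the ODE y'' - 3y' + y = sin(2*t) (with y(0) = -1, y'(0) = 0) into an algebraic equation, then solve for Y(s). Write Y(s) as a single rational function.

Y(s) = (-s^3 + 3*s^2 - 4*s + 14)/(s^4 - 3*s^3 + 5*s^2 - 12*s + 4)

Transform both sides with L{·}.
The derivative rules (L{y''} = s^2 Y - s·y(0) - y'(0) and L{y'} = sY - y(0), with y(0) = -1, y'(0) = 0) turn the left side into (s^2 - 3*s + 1)Y - (-s + 3).
The right side is L{sin(2*t)} = 2/(s^2 + 4).
So (s^2 - 3*s + 1)Y = 2/(s^2 + 4) + (-s + 3).
Isolate Y and clear denominators.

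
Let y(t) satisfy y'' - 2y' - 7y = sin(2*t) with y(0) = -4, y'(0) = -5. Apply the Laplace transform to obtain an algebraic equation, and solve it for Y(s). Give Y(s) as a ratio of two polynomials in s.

Y(s) = (-4*s^3 + 3*s^2 - 16*s + 14)/(s^4 - 2*s^3 - 3*s^2 - 8*s - 28)

Laplace-transform each side.
Using L{y''} = s^2 Y - s·y(0) - y'(0) and L{y'} = sY - y(0), with y(0) = -4, y'(0) = -5, the left side becomes (s^2 - 2*s - 7)Y - (-4*s + 3).
The right side is L{sin(2*t)} = 2/(s^2 + 4).
So (s^2 - 2*s - 7)Y = 2/(s^2 + 4) + (-4*s + 3).
Solve for Y(s) and write it as one ratio of polynomials.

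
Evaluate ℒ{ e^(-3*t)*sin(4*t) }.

L{sin(4t)} = 4/(s^2 + 16).
By the first shifting theorem, multiplying by e^(-3t) replaces s with s + 3.

4/((s + 3)^2 + 16)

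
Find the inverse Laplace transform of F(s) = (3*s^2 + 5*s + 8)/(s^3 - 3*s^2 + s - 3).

5*exp(3*t) - sin(t) - 2*cos(t)

Factor the denominator: s^3 - 3*s^2 + s - 3 = (s - 3)*(s^2 + 1).
Partial fraction decomposition gives [5/(s - 3)] + [-2*s/(s^2 + 1)] + [-1/(s^2 + 1)].
Invert each term: 5/(s - 3) ↔ 5e^(3t); -2·s/(s^2 + 1) ↔ -2cos(t); -1·1/(s^2 + 1) ↔ -sin(t).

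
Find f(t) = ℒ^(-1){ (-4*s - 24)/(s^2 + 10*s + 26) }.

f(t) = -4*exp(-5*t)*sin(t) - 4*exp(-5*t)*cos(t)

Complete the square in the denominator: s^2 + 10*s + 26 = (s + 5)^2 + 1^2.
Split the numerator to match: -4*s - 24 = -4·(s + 5) - 4·1.
Invert each term: -4·(s + 5)/((s + 5)^2 + 1) ↔ -4e^(-5t)cos(t); -4·1/((s + 5)^2 + 1) ↔ -4e^(-5t)sin(t).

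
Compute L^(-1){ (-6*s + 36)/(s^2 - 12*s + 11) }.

-6*exp(6*t)*cosh(5*t)

Rewrite the denominator: s^2 - 12*s + 11 = (s - 6)^2 - 25.
The form in (s - 6) signals a first-shifting-theorem factor e^(6t).
Since L{cosh(5t)} = s/(s^2 - 25), the inverse is e^(6*t)*cosh(5*t), scaled by -6.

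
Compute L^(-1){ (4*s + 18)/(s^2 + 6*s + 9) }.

Factor the denominator: s^2 + 6*s + 9 = (s + 3)^2.
Partial fraction decomposition gives [4/(s + 3)] + [6/(s + 3)^2].
Invert each term: 4/(s + 3) ↔ 4e^(-3t); 6/(s + 3)^2 ↔ 6t·e^(-3t).

6*t*exp(-3*t) + 4*exp(-3*t)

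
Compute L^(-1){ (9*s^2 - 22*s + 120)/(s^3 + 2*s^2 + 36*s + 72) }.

Factor the denominator: s^3 + 2*s^2 + 36*s + 72 = (s + 2)*(s^2 + 36).
Partial fraction decomposition gives [5/(s + 2)] + [4*s/(s^2 + 36)] + [-30/(s^2 + 36)].
Invert each term: 5/(s + 2) ↔ 5e^(-2t); 4·s/(s^2 + 36) ↔ 4cos(6t); -5·6/(s^2 + 36) ↔ -5sin(6t).

-5*sin(6*t) + 4*cos(6*t) + 5*exp(-2*t)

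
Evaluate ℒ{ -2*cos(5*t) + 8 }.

By linearity of the Laplace transform, transform each term separately.
(-2)·[L{cos(5t)} = s/(s^2 + 25)]; L{8} = 8/s.

-2*s/(s^2 + 25) + 8/s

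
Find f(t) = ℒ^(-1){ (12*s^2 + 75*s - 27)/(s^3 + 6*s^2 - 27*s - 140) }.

f(t) = 6*exp(5*t) + 5*exp(-4*t) + exp(-7*t)

Factor the denominator: s^3 + 6*s^2 - 27*s - 140 = (s - 5)*(s + 4)*(s + 7).
Partial fraction decomposition gives [6/(s - 5)] + [1/(s + 7)] + [5/(s + 4)].
Invert each term: 6/(s - 5) ↔ 6e^(5t); 1/(s + 7) ↔ e^(-7t); 5/(s + 4) ↔ 5e^(-4t).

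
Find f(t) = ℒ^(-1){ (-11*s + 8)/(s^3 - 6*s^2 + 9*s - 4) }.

f(t) = t*exp(t) - 4*exp(4*t) + 4*exp(t)

Factor the denominator: s^3 - 6*s^2 + 9*s - 4 = (s - 4)*(s - 1)^2.
Partial fraction decomposition gives [4/(s - 1)] + [(s - 1)^(-2)] + [-4/(s - 4)].
Invert each term: 4/(s - 1) ↔ 4e^(t); 1/(s - 1)^2 ↔ t·e^(t); -4/(s - 4) ↔ -4e^(4t).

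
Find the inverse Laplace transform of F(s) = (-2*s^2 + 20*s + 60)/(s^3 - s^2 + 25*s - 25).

3*exp(t) + 3*sin(5*t) - 5*cos(5*t)

Factor the denominator: s^3 - s^2 + 25*s - 25 = (s - 1)*(s^2 + 25).
Partial fraction decomposition gives [3/(s - 1)] + [-5*s/(s^2 + 25)] + [15/(s^2 + 25)].
Invert each term: 3/(s - 1) ↔ 3e^(t); -5·s/(s^2 + 25) ↔ -5cos(5t); 3·5/(s^2 + 25) ↔ 3sin(5t).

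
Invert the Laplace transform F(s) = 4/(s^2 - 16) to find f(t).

f(t) = sinh(4*t)

Since L{sinh(4t)} = 4/(s^2 - 16), the inverse is sinh(4*t).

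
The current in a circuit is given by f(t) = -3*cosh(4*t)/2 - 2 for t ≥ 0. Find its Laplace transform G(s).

G(s) = -3*s/(2*(s^2 - 16)) - 2/s

By linearity of the Laplace transform, transform each term separately.
(-3/2)·[L{cosh(4t)} = s/(s^2 - 16)]; L{-2} = -2/s.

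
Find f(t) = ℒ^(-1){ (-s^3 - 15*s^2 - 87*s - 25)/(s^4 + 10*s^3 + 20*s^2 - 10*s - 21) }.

f(t) = -2*exp(t) - 2*exp(-t) + 4*exp(-3*t) - exp(-7*t)

Factor the denominator: s^4 + 10*s^3 + 20*s^2 - 10*s - 21 = (s - 1)*(s + 1)*(s + 3)*(s + 7).
Partial fraction decomposition gives [-2/(s - 1)] + [-2/(s + 1)] + [-1/(s + 7)] + [4/(s + 3)].
Invert each term: -2/(s - 1) ↔ -2e^(t); -2/(s + 1) ↔ -2e^(-t); -1/(s + 7) ↔ -e^(-7t); 4/(s + 3) ↔ 4e^(-3t).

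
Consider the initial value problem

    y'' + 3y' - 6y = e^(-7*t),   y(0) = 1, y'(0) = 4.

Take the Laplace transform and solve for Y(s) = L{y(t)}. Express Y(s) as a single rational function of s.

Y(s) = (s^2 + 14*s + 50)/(s^3 + 10*s^2 + 15*s - 42)

Apply the Laplace transform to the equation.
Using L{y''} = s^2 Y - s·y(0) - y'(0) and L{y'} = sY - y(0), with y(0) = 1, y'(0) = 4, the left side becomes (s^2 + 3*s - 6)Y - (s + 7).
The right side is L{e^(-7*t)} = 1/(s + 7).
So (s^2 + 3*s - 6)Y = 1/(s + 7) + (s + 7).
Solve for Y(s) and write it as one ratio of polynomials.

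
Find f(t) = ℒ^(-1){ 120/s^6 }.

f(t) = t^5

Since L{t^5} = 5!/s^6 = 120/s^6, the inverse is t^5.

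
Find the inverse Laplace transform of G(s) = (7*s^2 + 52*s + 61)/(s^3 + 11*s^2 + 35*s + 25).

6*t*exp(-5*t) + exp(-t) + 6*exp(-5*t)

Factor the denominator: s^3 + 11*s^2 + 35*s + 25 = (s + 1)*(s + 5)^2.
Partial fraction decomposition gives [6/(s + 5)] + [6/(s + 5)^2] + [1/(s + 1)].
Invert each term: 6/(s + 5) ↔ 6e^(-5t); 6/(s + 5)^2 ↔ 6t·e^(-5t); 1/(s + 1) ↔ e^(-t).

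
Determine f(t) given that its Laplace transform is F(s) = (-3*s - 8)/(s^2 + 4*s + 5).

Complete the square in the denominator: s^2 + 4*s + 5 = (s + 2)^2 + 1^2.
Split the numerator to match: -3*s - 8 = -3·(s + 2) - 2·1.
Invert each term: -3·(s + 2)/((s + 2)^2 + 1) ↔ -3e^(-2t)cos(t); -2·1/((s + 2)^2 + 1) ↔ -2e^(-2t)sin(t).

f(t) = -2*exp(-2*t)*sin(t) - 3*exp(-2*t)*cos(t)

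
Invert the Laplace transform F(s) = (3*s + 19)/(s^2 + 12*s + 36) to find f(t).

Factor the denominator: s^2 + 12*s + 36 = (s + 6)^2.
Partial fraction decomposition gives [3/(s + 6)] + [(s + 6)^(-2)].
Invert each term: 3/(s + 6) ↔ 3e^(-6t); 1/(s + 6)^2 ↔ t·e^(-6t).

f(t) = t*exp(-6*t) + 3*exp(-6*t)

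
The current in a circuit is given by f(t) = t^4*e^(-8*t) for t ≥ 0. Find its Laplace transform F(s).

F(s) = 24/(s + 8)^5

L{t^4} = 4!/s^5 = 24/s^5.
By the first shifting theorem, multiplying by e^(-8t) replaces s with s + 8.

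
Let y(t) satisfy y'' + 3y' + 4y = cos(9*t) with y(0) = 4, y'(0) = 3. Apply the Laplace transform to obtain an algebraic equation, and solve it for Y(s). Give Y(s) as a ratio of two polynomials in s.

Y(s) = (4*s^3 + 15*s^2 + 325*s + 1215)/(s^4 + 3*s^3 + 85*s^2 + 243*s + 324)

Transform both sides with L{·}.
With L{y''} = s^2 Y - s·y(0) - y'(0) and L{y'} = sY - y(0), with y(0) = 4, y'(0) = 3: the LHS transforms to (s^2 + 3*s + 4)Y - (4*s + 15).
The right side is L{cos(9*t)} = s/(s^2 + 81).
So (s^2 + 3*s + 4)Y = s/(s^2 + 81) + (4*s + 15).
Divide through and combine into a single rational function.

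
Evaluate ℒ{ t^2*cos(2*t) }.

L{cos(2t)} = s/(s^2 + 4).
Then apply L{t^2·g(t)} = (-1)^2 d^2/ds^2[G(s)] with G(s) = s/(s^2 + 4):
differentiating 2 times and applying the sign gives 2*s*(s^2 - 12)/(s^2 + 4)^3.

2*s*(s^2 - 12)/(s^2 + 4)^3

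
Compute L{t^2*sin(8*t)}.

L{sin(8t)} = 8/(s^2 + 64).
Then apply L{t^2·g(t)} = (-1)^2 d^2/ds^2[G(s)] with G(s) = 8/(s^2 + 64):
differentiating 2 times and applying the sign gives 16*(3*s^2 - 64)/(s^2 + 64)^3.

16*(3*s^2 - 64)/(s^2 + 64)^3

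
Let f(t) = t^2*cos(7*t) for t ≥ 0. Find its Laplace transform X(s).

X(s) = 2*s*(s^2 - 147)/(s^2 + 49)^3

L{cos(7t)} = s/(s^2 + 49).
Then apply L{t^2·g(t)} = (-1)^2 d^2/ds^2[G(s)] with G(s) = s/(s^2 + 49):
differentiating 2 times and applying the sign gives 2*s*(s^2 - 147)/(s^2 + 49)^3.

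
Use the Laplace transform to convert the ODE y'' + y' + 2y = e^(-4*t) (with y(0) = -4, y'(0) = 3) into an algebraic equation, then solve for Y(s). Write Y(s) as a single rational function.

Transform both sides with L{·}.
Using L{y''} = s^2 Y - s·y(0) - y'(0) and L{y'} = sY - y(0), with y(0) = -4, y'(0) = 3, the left side becomes (s^2 + s + 2)Y - (-4*s - 1).
The right side is L{e^(-4*t)} = 1/(s + 4).
So (s^2 + s + 2)Y = 1/(s + 4) + (-4*s - 1).
Divide through and combine into a single rational function.

Y(s) = (-4*s^2 - 17*s - 3)/(s^3 + 5*s^2 + 6*s + 8)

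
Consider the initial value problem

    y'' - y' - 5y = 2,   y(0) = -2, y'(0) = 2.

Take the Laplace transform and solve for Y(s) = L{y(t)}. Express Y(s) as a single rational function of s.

Apply the Laplace transform to the equation.
With L{y''} = s^2 Y - s·y(0) - y'(0) and L{y'} = sY - y(0), with y(0) = -2, y'(0) = 2: the LHS transforms to (s^2 - s - 5)Y - (-2*s + 4).
The right side is L{2} = 2/s.
So (s^2 - s - 5)Y = 2/s + (-2*s + 4).
Solve for Y(s) and write it as one ratio of polynomials.

Y(s) = (-2*s^2 + 4*s + 2)/(s^3 - s^2 - 5*s)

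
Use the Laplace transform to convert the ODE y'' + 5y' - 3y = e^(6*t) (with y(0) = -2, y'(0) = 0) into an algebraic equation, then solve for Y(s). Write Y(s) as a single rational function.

Y(s) = (-2*s^2 + 2*s + 61)/(s^3 - s^2 - 33*s + 18)

Apply the Laplace transform to the equation.
With L{y''} = s^2 Y - s·y(0) - y'(0) and L{y'} = sY - y(0), with y(0) = -2, y'(0) = 0: the LHS transforms to (s^2 + 5*s - 3)Y - (-2*s - 10).
The right side is L{e^(6*t)} = 1/(s - 6).
So (s^2 + 5*s - 3)Y = 1/(s - 6) + (-2*s - 10).
Isolate Y and clear denominators.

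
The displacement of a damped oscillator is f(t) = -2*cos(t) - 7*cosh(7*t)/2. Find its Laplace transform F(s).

The transform is linear, so treat each term independently.
(-2)·[L{cos(t)} = s/(s^2 + 1)]; (-7/2)·[L{cosh(7t)} = s/(s^2 - 49)].

F(s) = -2*s/(s^2 + 1) - 7*s/(2*(s^2 - 49))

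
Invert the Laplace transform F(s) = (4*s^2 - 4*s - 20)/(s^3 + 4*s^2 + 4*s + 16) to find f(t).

Factor the denominator: s^3 + 4*s^2 + 4*s + 16 = (s + 4)*(s^2 + 4).
Partial fraction decomposition gives [3/(s + 4)] + [s/(s^2 + 4)] + [-8/(s^2 + 4)].
Invert each term: 3/(s + 4) ↔ 3e^(-4t); 1·s/(s^2 + 4) ↔ cos(2t); -4·2/(s^2 + 4) ↔ -4sin(2t).

f(t) = -4*sin(2*t) + cos(2*t) + 3*exp(-4*t)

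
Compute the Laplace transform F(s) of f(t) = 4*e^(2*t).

F(s) = 4/(s - 2)

L{4} = 4/s.
By the first shifting theorem, multiplying by e^(2t) replaces s with s - 2.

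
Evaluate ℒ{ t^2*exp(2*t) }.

2/(s - 2)^3

L{e^(2t)} = 1/(s - 2).
Then apply L{t^2·g(t)} = (-1)^2 d^2/ds^2[G(s)] with G(s) = 1/(s - 2):
differentiating 2 times and applying the sign gives 2/(s - 2)^3.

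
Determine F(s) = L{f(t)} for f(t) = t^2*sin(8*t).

F(s) = 16*(3*s^2 - 64)/(s^2 + 64)^3

L{sin(8t)} = 8/(s^2 + 64).
Then apply L{t^2·g(t)} = (-1)^2 d^2/ds^2[G(s)] with G(s) = 8/(s^2 + 64):
differentiating 2 times and applying the sign gives 16*(3*s^2 - 64)/(s^2 + 64)^3.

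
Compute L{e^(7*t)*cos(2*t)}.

(s - 7)/((s - 7)^2 + 4)

L{cos(2t)} = s/(s^2 + 4).
By the first shifting theorem, multiplying by e^(7t) replaces s with s - 7.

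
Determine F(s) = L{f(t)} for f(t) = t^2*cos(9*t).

F(s) = 2*s*(s^2 - 243)/(s^2 + 81)^3

L{cos(9t)} = s/(s^2 + 81).
Then apply L{t^2·g(t)} = (-1)^2 d^2/ds^2[G(s)] with G(s) = s/(s^2 + 81):
differentiating 2 times and applying the sign gives 2*s*(s^2 - 243)/(s^2 + 81)^3.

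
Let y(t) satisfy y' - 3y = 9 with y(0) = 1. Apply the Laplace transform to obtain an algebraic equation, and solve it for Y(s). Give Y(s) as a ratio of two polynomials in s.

Y(s) = (s + 9)/(s^2 - 3*s)

Transform both sides with L{·}.
Using L{y'} = sY - y(0) = sY - 1, the left side becomes (s - 3)Y - (1).
The right side is L{9} = 9/s.
So (s - 3)Y = 9/s + (1).
Divide through and combine into a single rational function.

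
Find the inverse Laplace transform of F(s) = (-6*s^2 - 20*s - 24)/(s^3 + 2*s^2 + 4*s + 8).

-5*sin(2*t) - 5*cos(2*t) - exp(-2*t)

Factor the denominator: s^3 + 2*s^2 + 4*s + 8 = (s + 2)*(s^2 + 4).
Partial fraction decomposition gives [-1/(s + 2)] + [-5*s/(s^2 + 4)] + [-10/(s^2 + 4)].
Invert each term: -1/(s + 2) ↔ -e^(-2t); -5·s/(s^2 + 4) ↔ -5cos(2t); -5·2/(s^2 + 4) ↔ -5sin(2t).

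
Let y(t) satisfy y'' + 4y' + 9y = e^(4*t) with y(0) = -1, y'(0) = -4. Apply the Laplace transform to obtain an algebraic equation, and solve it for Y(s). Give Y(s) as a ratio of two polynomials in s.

Y(s) = (-s^2 - 4*s + 33)/(s^3 - 7*s - 36)

Transform both sides with L{·}.
With L{y''} = s^2 Y - s·y(0) - y'(0) and L{y'} = sY - y(0), with y(0) = -1, y'(0) = -4: the LHS transforms to (s^2 + 4*s + 9)Y - (-s - 8).
The right side is L{e^(4*t)} = 1/(s - 4).
So (s^2 + 4*s + 9)Y = 1/(s - 4) + (-s - 8).
Solve for Y(s) and write it as one ratio of polynomials.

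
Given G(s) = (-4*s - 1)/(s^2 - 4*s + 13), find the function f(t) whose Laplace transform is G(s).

f(t) = -3*exp(2*t)*sin(3*t) - 4*exp(2*t)*cos(3*t)

Complete the square in the denominator: s^2 - 4*s + 13 = (s - 2)^2 + 3^2.
Split the numerator to match: -4*s - 1 = -4·(s - 2) - 3·3.
Invert each term: -4·(s - 2)/((s - 2)^2 + 9) ↔ -4e^(2t)cos(3t); -3·3/((s - 2)^2 + 9) ↔ -3e^(2t)sin(3t).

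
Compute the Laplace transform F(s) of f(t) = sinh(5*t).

L{sinh(5t)} = 5/(s^2 - 25).

F(s) = 5/(s^2 - 25)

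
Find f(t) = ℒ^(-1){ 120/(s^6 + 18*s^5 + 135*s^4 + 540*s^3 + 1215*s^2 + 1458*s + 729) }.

Rewrite the denominator: s^6 + 18*s^5 + 135*s^4 + 540*s^3 + 1215*s^2 + 1458*s + 729 = (s + 3)^6.
The form in (s + 3) signals a first-shifting-theorem factor e^(-3t).
Since L{t^5} = 5!/s^6 = 120/s^6, the inverse is t^5*e^(-3*t).

f(t) = t^5*exp(-3*t)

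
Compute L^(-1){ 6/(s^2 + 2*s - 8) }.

2*exp(-t)*sinh(3*t)

Rewrite the denominator: s^2 + 2*s - 8 = (s + 1)^2 - 9.
The form in (s + 1) signals a first-shifting-theorem factor e^(-t).
Since L{sinh(3t)} = 3/(s^2 - 9), the inverse is e^(-t)*sinh(3*t), scaled by 2.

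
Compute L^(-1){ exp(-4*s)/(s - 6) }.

The factor e^(-4s) signals a time shift by c = 4 (second shifting theorem).
L{e^(6t)} = 1/(s - 6), so L^-1{1/(s - 6)} = exp(6*t).
Hence the inverse is u(t - 4) times that function evaluated at t - 4.

Heaviside(t - 4)*(exp(6*t - 24))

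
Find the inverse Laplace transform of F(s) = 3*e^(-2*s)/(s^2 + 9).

The factor e^(-2s) signals a time shift by c = 2 (second shifting theorem).
L{sin(3t)} = 3/(s^2 + 9), so L^-1{3/(s^2 + 9)} = sin(3*t).
Hence the inverse is u(t - 2) times that function evaluated at t - 2.

Heaviside(t - 2)*(sin(3*t - 6))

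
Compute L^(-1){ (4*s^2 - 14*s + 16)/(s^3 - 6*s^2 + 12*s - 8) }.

2*t^2*exp(2*t) + 2*t*exp(2*t) + 4*exp(2*t)

Factor the denominator: s^3 - 6*s^2 + 12*s - 8 = (s - 2)^3.
Partial fraction decomposition gives [4/(s - 2)] + [2/(s - 2)^2] + [4/(s - 2)^3].
Invert each term: 4/(s - 2) ↔ 4e^(2t); 2/(s - 2)^2 ↔ 2t·e^(2t); 4/(s - 2)^3 ↔ (2)t^2·e^(2t).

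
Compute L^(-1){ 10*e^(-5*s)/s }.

Heaviside(t - 5)*(10)

The factor e^(-5s) signals a time shift by c = 5 (second shifting theorem).
L{10} = 10/s, so L^-1{10/s} = 10.
Hence the inverse is u(t - 5) times that function evaluated at t - 5.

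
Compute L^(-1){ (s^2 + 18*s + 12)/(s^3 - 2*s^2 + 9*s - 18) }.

Factor the denominator: s^3 - 2*s^2 + 9*s - 18 = (s - 2)*(s^2 + 9).
Partial fraction decomposition gives [4/(s - 2)] + [-3*s/(s^2 + 9)] + [12/(s^2 + 9)].
Invert each term: 4/(s - 2) ↔ 4e^(2t); -3·s/(s^2 + 9) ↔ -3cos(3t); 4·3/(s^2 + 9) ↔ 4sin(3t).

4*exp(2*t) + 4*sin(3*t) - 3*cos(3*t)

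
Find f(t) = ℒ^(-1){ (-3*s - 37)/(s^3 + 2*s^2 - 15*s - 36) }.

f(t) = 4*t*exp(-3*t) - exp(4*t) + exp(-3*t)

Factor the denominator: s^3 + 2*s^2 - 15*s - 36 = (s - 4)*(s + 3)^2.
Partial fraction decomposition gives [1/(s + 3)] + [4/(s + 3)^2] + [-1/(s - 4)].
Invert each term: 1/(s + 3) ↔ e^(-3t); 4/(s + 3)^2 ↔ 4t·e^(-3t); -1/(s - 4) ↔ -e^(4t).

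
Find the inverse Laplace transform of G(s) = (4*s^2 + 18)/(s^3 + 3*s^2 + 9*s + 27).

Factor the denominator: s^3 + 3*s^2 + 9*s + 27 = (s + 3)*(s^2 + 9).
Partial fraction decomposition gives [3/(s + 3)] + [s/(s^2 + 9)] + [-3/(s^2 + 9)].
Invert each term: 3/(s + 3) ↔ 3e^(-3t); 1·s/(s^2 + 9) ↔ cos(3t); -1·3/(s^2 + 9) ↔ -sin(3t).

-sin(3*t) + cos(3*t) + 3*exp(-3*t)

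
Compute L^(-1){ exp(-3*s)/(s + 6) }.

Heaviside(t - 3)*(exp(-6*t + 18))

The factor e^(-3s) signals a time shift by c = 3 (second shifting theorem).
L{e^(-6t)} = 1/(s + 6), so L^-1{1/(s + 6)} = exp(-6*t).
Hence the inverse is u(t - 3) times that function evaluated at t - 3.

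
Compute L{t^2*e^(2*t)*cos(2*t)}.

L{cos(2t)} = s/(s^2 + 4).
Multiplying by e^(2t) shifts s → s - 2, so L{e^(2*t)*cos(2*t)} = (s - 2)/((s - 2)^2 + 4).
Then apply L{t^2·g(t)} = (-1)^2 d^2/ds^2[G(s)] with G(s) = (s - 2)/((s - 2)^2 + 4):
differentiating 2 times and applying the sign gives 2*(s - 2)*(s^2 - 4*s - 8)/(s^2 - 4*s + 8)^3.

2*(s - 2)*(s^2 - 4*s - 8)/(s^2 - 4*s + 8)^3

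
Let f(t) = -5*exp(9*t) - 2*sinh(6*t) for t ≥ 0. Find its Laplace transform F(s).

F(s) = -12/(s^2 - 36) - 5/(s - 9)

Apply the Laplace transform termwise.
(-2)·[L{sinh(6t)} = 6/(s^2 - 36)]; (-5)·[L{e^(9t)} = 1/(s - 9)].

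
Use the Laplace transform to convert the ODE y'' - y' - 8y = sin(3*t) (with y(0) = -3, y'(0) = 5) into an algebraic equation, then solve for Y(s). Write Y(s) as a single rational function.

Y(s) = (-3*s^3 + 8*s^2 - 27*s + 75)/(s^4 - s^3 + s^2 - 9*s - 72)

Take the Laplace transform of both sides.
The derivative rules (L{y''} = s^2 Y - s·y(0) - y'(0) and L{y'} = sY - y(0), with y(0) = -3, y'(0) = 5) turn the left side into (s^2 - s - 8)Y - (-3*s + 8).
The right side is L{sin(3*t)} = 3/(s^2 + 9).
So (s^2 - s - 8)Y = 3/(s^2 + 9) + (-3*s + 8).
Isolate Y and clear denominators.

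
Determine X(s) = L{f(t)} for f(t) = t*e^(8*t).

L{e^(8t)} = 1/(s - 8).
Then apply L{t·g(t)} = -d/ds[G(s)] with G(s) = 1/(s - 8):
differentiating 1 time and applying the sign gives (s - 8)^(-2).

X(s) = (s - 8)^(-2)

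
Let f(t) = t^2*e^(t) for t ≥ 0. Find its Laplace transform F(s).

F(s) = 2/(s - 1)^3

L{e^(t)} = 1/(s - 1).
Then apply L{t^2·g(t)} = (-1)^2 d^2/ds^2[G(s)] with G(s) = 1/(s - 1):
differentiating 2 times and applying the sign gives 2/(s - 1)^3.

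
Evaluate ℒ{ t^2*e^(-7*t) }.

2/(s + 7)^3

L{e^(-7t)} = 1/(s + 7).
Then apply L{t^2·g(t)} = (-1)^2 d^2/ds^2[G(s)] with G(s) = 1/(s + 7):
differentiating 2 times and applying the sign gives 2/(s + 7)^3.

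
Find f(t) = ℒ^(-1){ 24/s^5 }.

Since L{t^4} = 4!/s^5 = 24/s^5, the inverse is t^4.

f(t) = t^4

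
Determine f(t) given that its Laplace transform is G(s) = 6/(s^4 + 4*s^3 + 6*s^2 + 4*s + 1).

f(t) = t^3*exp(-t)

Rewrite the denominator: s^4 + 4*s^3 + 6*s^2 + 4*s + 1 = (s + 1)^4.
The form in (s + 1) signals a first-shifting-theorem factor e^(-t).
Since L{t^3} = 3!/s^4 = 6/s^4, the inverse is t^3*e^(-t).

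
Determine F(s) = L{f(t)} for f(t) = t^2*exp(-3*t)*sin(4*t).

L{sin(4t)} = 4/(s^2 + 16).
Multiplying by e^(-3t) shifts s → s + 3, so L{exp(-3*t)*sin(4*t)} = 4/((s + 3)^2 + 16).
Then apply L{t^2·g(t)} = (-1)^2 d^2/ds^2[G(s)] with G(s) = 4/((s + 3)^2 + 16):
differentiating 2 times and applying the sign gives 8*(3*s^2 + 18*s + 11)/(s^2 + 6*s + 25)^3.

F(s) = 8*(3*s^2 + 18*s + 11)/(s^2 + 6*s + 25)^3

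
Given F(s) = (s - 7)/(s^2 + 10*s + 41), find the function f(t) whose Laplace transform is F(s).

f(t) = -3*exp(-5*t)*sin(4*t) + exp(-5*t)*cos(4*t)

Complete the square in the denominator: s^2 + 10*s + 41 = (s + 5)^2 + 4^2.
Split the numerator to match: s - 7 = 1·(s + 5) - 3·4.
Invert each term: 1·(s + 5)/((s + 5)^2 + 16) ↔ e^(-5t)cos(4t); -3·4/((s + 5)^2 + 16) ↔ -3e^(-5t)sin(4t).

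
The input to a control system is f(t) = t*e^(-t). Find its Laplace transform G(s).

L{t} = 1!/s^2 = 1/s^2.
By the first shifting theorem, multiplying by e^(-t) replaces s with s + 1.

G(s) = (s + 1)^(-2)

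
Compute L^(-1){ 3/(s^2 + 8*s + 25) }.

Rewrite the denominator: s^2 + 8*s + 25 = (s + 4)^2 + 9.
The form in (s + 4) signals a first-shifting-theorem factor e^(-4t).
Since L{sin(3t)} = 3/(s^2 + 9), the inverse is e^(-4*t)*sin(3*t).

exp(-4*t)*sin(3*t)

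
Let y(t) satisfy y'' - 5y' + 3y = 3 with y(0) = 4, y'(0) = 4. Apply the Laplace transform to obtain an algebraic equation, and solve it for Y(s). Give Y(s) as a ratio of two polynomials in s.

Y(s) = (4*s^2 - 16*s + 3)/(s^3 - 5*s^2 + 3*s)

Apply the Laplace transform to the equation.
Using L{y''} = s^2 Y - s·y(0) - y'(0) and L{y'} = sY - y(0), with y(0) = 4, y'(0) = 4, the left side becomes (s^2 - 5*s + 3)Y - (4*s - 16).
The right side is L{3} = 3/s.
So (s^2 - 5*s + 3)Y = 3/s + (4*s - 16).
Solve for Y(s) and write it as one ratio of polynomials.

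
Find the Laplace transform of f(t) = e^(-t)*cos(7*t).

(s + 1)/((s + 1)^2 + 49)

L{cos(7t)} = s/(s^2 + 49).
By the first shifting theorem, multiplying by e^(-t) replaces s with s + 1.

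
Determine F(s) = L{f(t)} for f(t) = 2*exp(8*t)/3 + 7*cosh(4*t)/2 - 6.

Apply the Laplace transform termwise.
(7/2)·[L{cosh(4t)} = s/(s^2 - 16)]; L{-6} = -6/s; (2/3)·[L{e^(8t)} = 1/(s - 8)].

F(s) = 7*s/(2*(s^2 - 16)) + 2/(3*(s - 8)) - 6/s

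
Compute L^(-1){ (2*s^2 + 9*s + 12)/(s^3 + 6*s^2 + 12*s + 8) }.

t^2*exp(-2*t) + t*exp(-2*t) + 2*exp(-2*t)

Factor the denominator: s^3 + 6*s^2 + 12*s + 8 = (s + 2)^3.
Partial fraction decomposition gives [2/(s + 2)] + [(s + 2)^(-2)] + [2/(s + 2)^3].
Invert each term: 2/(s + 2) ↔ 2e^(-2t); 1/(s + 2)^2 ↔ t·e^(-2t); 2/(s + 2)^3 ↔ (1)t^2·e^(-2t).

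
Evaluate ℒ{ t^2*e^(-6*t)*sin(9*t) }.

L{sin(9t)} = 9/(s^2 + 81).
Multiplying by e^(-6t) shifts s → s + 6, so L{e^(-6*t)*sin(9*t)} = 9/((s + 6)^2 + 81).
Then apply L{t^2·g(t)} = (-1)^2 d^2/ds^2[G(s)] with G(s) = 9/((s + 6)^2 + 81):
differentiating 2 times and applying the sign gives 54*(s^2 + 12*s + 9)/(s^2 + 12*s + 117)^3.

54*(s^2 + 12*s + 9)/(s^2 + 12*s + 117)^3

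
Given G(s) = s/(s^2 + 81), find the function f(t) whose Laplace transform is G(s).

Since L{cos(9t)} = s/(s^2 + 81), the inverse is cos(9*t).

f(t) = cos(9*t)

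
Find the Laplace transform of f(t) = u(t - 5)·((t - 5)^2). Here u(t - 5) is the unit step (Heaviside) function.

By the second shifting theorem, L{u(t - c)·g(t - c)} = e^(-cs)·G(s) with c = 5 and G(s) = L{g(t)}.
L{t^2} = 2!/s^3 = 2/s^3.

2*exp(-5*s)/s^3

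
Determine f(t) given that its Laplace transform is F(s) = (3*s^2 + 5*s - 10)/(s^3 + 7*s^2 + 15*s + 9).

Factor the denominator: s^3 + 7*s^2 + 15*s + 9 = (s + 1)*(s + 3)^2.
Partial fraction decomposition gives [6/(s + 3)] + [-1/(s + 3)^2] + [-3/(s + 1)].
Invert each term: 6/(s + 3) ↔ 6e^(-3t); -1/(s + 3)^2 ↔ -t·e^(-3t); -3/(s + 1) ↔ -3e^(-t).

f(t) = -t*exp(-3*t) - 3*exp(-t) + 6*exp(-3*t)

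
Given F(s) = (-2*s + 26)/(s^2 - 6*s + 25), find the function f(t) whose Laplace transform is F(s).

Complete the square in the denominator: s^2 - 6*s + 25 = (s - 3)^2 + 4^2.
Split the numerator to match: -2*s + 26 = -2·(s - 3) + 5·4.
Invert each term: -2·(s - 3)/((s - 3)^2 + 16) ↔ -2e^(3t)cos(4t); 5·4/((s - 3)^2 + 16) ↔ 5e^(3t)sin(4t).

f(t) = 5*exp(3*t)*sin(4*t) - 2*exp(3*t)*cos(4*t)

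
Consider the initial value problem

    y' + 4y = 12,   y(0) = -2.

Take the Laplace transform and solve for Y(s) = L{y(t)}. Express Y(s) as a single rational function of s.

Y(s) = (-2*s + 12)/(s^2 + 4*s)

Take the Laplace transform of both sides.
The derivative rules (L{y'} = sY - y(0) = sY - (-2)) turn the left side into (s + 4)Y - (-2).
The right side is L{12} = 12/s.
So (s + 4)Y = 12/s + (-2).
Solve for Y(s) and write it as one ratio of polynomials.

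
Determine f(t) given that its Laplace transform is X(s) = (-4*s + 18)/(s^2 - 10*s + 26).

f(t) = -2*exp(5*t)*sin(t) - 4*exp(5*t)*cos(t)

Complete the square in the denominator: s^2 - 10*s + 26 = (s - 5)^2 + 1^2.
Split the numerator to match: -4*s + 18 = -4·(s - 5) - 2·1.
Invert each term: -4·(s - 5)/((s - 5)^2 + 1) ↔ -4e^(5t)cos(t); -2·1/((s - 5)^2 + 1) ↔ -2e^(5t)sin(t).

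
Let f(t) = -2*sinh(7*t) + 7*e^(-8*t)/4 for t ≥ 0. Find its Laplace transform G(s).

The transform is linear, so treat each term independently.
(7/4)·[L{e^(-8t)} = 1/(s + 8)]; (-2)·[L{sinh(7t)} = 7/(s^2 - 49)].

G(s) = -14/(s^2 - 49) + 7/(4*(s + 8))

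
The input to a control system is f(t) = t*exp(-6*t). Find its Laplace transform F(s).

F(s) = (s + 6)^(-2)

L{t} = 1!/s^2 = 1/s^2.
By the first shifting theorem, multiplying by e^(-6t) replaces s with s + 6.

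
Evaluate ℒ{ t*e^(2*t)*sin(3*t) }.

L{sin(3t)} = 3/(s^2 + 9).
Multiplying by e^(2t) shifts s → s - 2, so L{e^(2*t)*sin(3*t)} = 3/((s - 2)^2 + 9).
Then apply L{t·g(t)} = -d/ds[G(s)] with G(s) = 3/((s - 2)^2 + 9):
differentiating 1 time and applying the sign gives 6*(s - 2)/(s^2 - 4*s + 13)^2.

6*(s - 2)/(s^2 - 4*s + 13)^2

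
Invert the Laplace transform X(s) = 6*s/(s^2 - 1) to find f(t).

f(t) = 6*cosh(t)

Since L{cosh(t)} = s/(s^2 - 1), the inverse is cosh(t), scaled by 6.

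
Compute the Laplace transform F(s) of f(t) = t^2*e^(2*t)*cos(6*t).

L{cos(6t)} = s/(s^2 + 36).
Multiplying by e^(2t) shifts s → s - 2, so L{e^(2*t)*cos(6*t)} = (s - 2)/((s - 2)^2 + 36).
Then apply L{t^2·g(t)} = (-1)^2 d^2/ds^2[G(s)] with G(s) = (s - 2)/((s - 2)^2 + 36):
differentiating 2 times and applying the sign gives 2*(s - 2)*(s^2 - 4*s - 104)/(s^2 - 4*s + 40)^3.

F(s) = 2*(s - 2)*(s^2 - 4*s - 104)/(s^2 - 4*s + 40)^3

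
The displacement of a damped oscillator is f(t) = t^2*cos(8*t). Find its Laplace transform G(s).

L{cos(8t)} = s/(s^2 + 64).
Then apply L{t^2·g(t)} = (-1)^2 d^2/ds^2[H(s)] with H(s) = s/(s^2 + 64):
differentiating 2 times and applying the sign gives 2*s*(s^2 - 192)/(s^2 + 64)^3.

G(s) = 2*s*(s^2 - 192)/(s^2 + 64)^3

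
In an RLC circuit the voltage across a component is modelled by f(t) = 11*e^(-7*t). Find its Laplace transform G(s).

G(s) = 11/(s + 7)

L{11} = 11/s.
By the first shifting theorem, multiplying by e^(-7t) replaces s with s + 7.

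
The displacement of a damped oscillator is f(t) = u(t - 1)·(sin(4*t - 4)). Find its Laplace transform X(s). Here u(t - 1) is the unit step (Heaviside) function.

X(s) = 4*exp(-s)/(s^2 + 16)

By the second shifting theorem, L{u(t - c)·g(t - c)} = e^(-cs)·G(s) with c = 1 and G(s) = L{g(t)}.
L{sin(4t)} = 4/(s^2 + 16).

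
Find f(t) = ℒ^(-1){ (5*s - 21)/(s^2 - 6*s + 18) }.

Complete the square in the denominator: s^2 - 6*s + 18 = (s - 3)^2 + 3^2.
Split the numerator to match: 5*s - 21 = 5·(s - 3) - 2·3.
Invert each term: 5·(s - 3)/((s - 3)^2 + 9) ↔ 5e^(3t)cos(3t); -2·3/((s - 3)^2 + 9) ↔ -2e^(3t)sin(3t).

f(t) = -2*exp(3*t)*sin(3*t) + 5*exp(3*t)*cos(3*t)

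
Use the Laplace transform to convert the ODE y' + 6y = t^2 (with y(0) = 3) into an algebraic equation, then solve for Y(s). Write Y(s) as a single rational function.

Laplace-transform each side.
With L{y'} = sY - y(0) = sY - 3: the LHS transforms to (s + 6)Y - (3).
The right side is L{t^2} = 2/s^3.
So (s + 6)Y = 2/s^3 + (3).
Solve for Y(s) and write it as one ratio of polynomials.

Y(s) = (3*s^3 + 2)/(s^4 + 6*s^3)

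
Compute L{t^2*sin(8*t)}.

L{sin(8t)} = 8/(s^2 + 64).
Then apply L{t^2·g(t)} = (-1)^2 d^2/ds^2[G(s)] with G(s) = 8/(s^2 + 64):
differentiating 2 times and applying the sign gives 16*(3*s^2 - 64)/(s^2 + 64)^3.

16*(3*s^2 - 64)/(s^2 + 64)^3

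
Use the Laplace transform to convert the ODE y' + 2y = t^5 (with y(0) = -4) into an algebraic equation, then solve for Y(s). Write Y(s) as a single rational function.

Take the Laplace transform of both sides.
With L{y'} = sY - y(0) = sY - (-4): the LHS transforms to (s + 2)Y - (-4).
The right side is L{t^5} = 120/s^6.
So (s + 2)Y = 120/s^6 + (-4).
Divide through and combine into a single rational function.

Y(s) = (-4*s^6 + 120)/(s^7 + 2*s^6)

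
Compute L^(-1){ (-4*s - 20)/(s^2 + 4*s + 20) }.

Complete the square in the denominator: s^2 + 4*s + 20 = (s + 2)^2 + 4^2.
Split the numerator to match: -4*s - 20 = -4·(s + 2) - 3·4.
Invert each term: -4·(s + 2)/((s + 2)^2 + 16) ↔ -4e^(-2t)cos(4t); -3·4/((s + 2)^2 + 16) ↔ -3e^(-2t)sin(4t).

-3*exp(-2*t)*sin(4*t) - 4*exp(-2*t)*cos(4*t)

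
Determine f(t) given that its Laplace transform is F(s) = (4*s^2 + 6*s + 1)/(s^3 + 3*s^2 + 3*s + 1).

f(t) = -t^2*exp(-t)/2 - 2*t*exp(-t) + 4*exp(-t)

Factor the denominator: s^3 + 3*s^2 + 3*s + 1 = (s + 1)^3.
Partial fraction decomposition gives [4/(s + 1)] + [-2/(s + 1)^2] + [-1/(s + 1)^3].
Invert each term: 4/(s + 1) ↔ 4e^(-t); -2/(s + 1)^2 ↔ -2t·e^(-t); -1/(s + 1)^3 ↔ (-1/2)t^2·e^(-t).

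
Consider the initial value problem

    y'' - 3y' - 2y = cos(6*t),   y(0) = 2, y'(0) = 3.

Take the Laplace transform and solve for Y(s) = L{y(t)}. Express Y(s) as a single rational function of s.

Y(s) = (2*s^3 - 3*s^2 + 73*s - 108)/(s^4 - 3*s^3 + 34*s^2 - 108*s - 72)

Laplace-transform each side.
With L{y''} = s^2 Y - s·y(0) - y'(0) and L{y'} = sY - y(0), with y(0) = 2, y'(0) = 3: the LHS transforms to (s^2 - 3*s - 2)Y - (2*s - 3).
The right side is L{cos(6*t)} = s/(s^2 + 36).
So (s^2 - 3*s - 2)Y = s/(s^2 + 36) + (2*s - 3).
Isolate Y and clear denominators.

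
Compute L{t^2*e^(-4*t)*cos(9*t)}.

2*(s + 4)*(s^2 + 8*s - 227)/(s^2 + 8*s + 97)^3

L{cos(9t)} = s/(s^2 + 81).
Multiplying by e^(-4t) shifts s → s + 4, so L{e^(-4*t)*cos(9*t)} = (s + 4)/((s + 4)^2 + 81).
Then apply L{t^2·g(t)} = (-1)^2 d^2/ds^2[G(s)] with G(s) = (s + 4)/((s + 4)^2 + 81):
differentiating 2 times and applying the sign gives 2*(s + 4)*(s^2 + 8*s - 227)/(s^2 + 8*s + 97)^3.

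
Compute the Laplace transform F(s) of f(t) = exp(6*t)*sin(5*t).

L{sin(5t)} = 5/(s^2 + 25).
By the first shifting theorem, multiplying by e^(6t) replaces s with s - 6.

F(s) = 5/((s - 6)^2 + 25)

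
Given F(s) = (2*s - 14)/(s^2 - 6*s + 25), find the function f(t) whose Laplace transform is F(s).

f(t) = -2*exp(3*t)*sin(4*t) + 2*exp(3*t)*cos(4*t)

Complete the square in the denominator: s^2 - 6*s + 25 = (s - 3)^2 + 4^2.
Split the numerator to match: 2*s - 14 = 2·(s - 3) - 2·4.
Invert each term: 2·(s - 3)/((s - 3)^2 + 16) ↔ 2e^(3t)cos(4t); -2·4/((s - 3)^2 + 16) ↔ -2e^(3t)sin(4t).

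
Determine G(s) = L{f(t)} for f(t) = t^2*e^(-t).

G(s) = 2/(s + 1)^3

L{e^(-t)} = 1/(s + 1).
Then apply L{t^2·g(t)} = (-1)^2 d^2/ds^2[H(s)] with H(s) = 1/(s + 1):
differentiating 2 times and applying the sign gives 2/(s + 1)^3.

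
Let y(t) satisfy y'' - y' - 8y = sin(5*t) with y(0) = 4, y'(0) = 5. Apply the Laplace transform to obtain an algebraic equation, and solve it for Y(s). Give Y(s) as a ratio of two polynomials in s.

Y(s) = (4*s^3 + s^2 + 100*s + 30)/(s^4 - s^3 + 17*s^2 - 25*s - 200)

Laplace-transform each side.
Using L{y''} = s^2 Y - s·y(0) - y'(0) and L{y'} = sY - y(0), with y(0) = 4, y'(0) = 5, the left side becomes (s^2 - s - 8)Y - (4*s + 1).
The right side is L{sin(5*t)} = 5/(s^2 + 25).
So (s^2 - s - 8)Y = 5/(s^2 + 25) + (4*s + 1).
Solve for Y(s) and write it as one ratio of polynomials.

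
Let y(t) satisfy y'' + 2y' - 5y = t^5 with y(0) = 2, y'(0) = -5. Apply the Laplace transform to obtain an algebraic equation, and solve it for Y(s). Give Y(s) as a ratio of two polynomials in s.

Take the Laplace transform of both sides.
The derivative rules (L{y''} = s^2 Y - s·y(0) - y'(0) and L{y'} = sY - y(0), with y(0) = 2, y'(0) = -5) turn the left side into (s^2 + 2*s - 5)Y - (2*s - 1).
The right side is L{t^5} = 120/s^6.
So (s^2 + 2*s - 5)Y = 120/s^6 + (2*s - 1).
Isolate Y and clear denominators.

Y(s) = (2*s^7 - s^6 + 120)/(s^8 + 2*s^7 - 5*s^6)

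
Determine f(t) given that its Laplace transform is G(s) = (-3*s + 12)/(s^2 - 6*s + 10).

Complete the square in the denominator: s^2 - 6*s + 10 = (s - 3)^2 + 1^2.
Split the numerator to match: -3*s + 12 = -3·(s - 3) + 3·1.
Invert each term: -3·(s - 3)/((s - 3)^2 + 1) ↔ -3e^(3t)cos(t); 3·1/((s - 3)^2 + 1) ↔ 3e^(3t)sin(t).

f(t) = 3*exp(3*t)*sin(t) - 3*exp(3*t)*cos(t)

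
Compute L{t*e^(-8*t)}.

(s + 8)^(-2)

L{e^(-8t)} = 1/(s + 8).
Then apply L{t·g(t)} = -d/ds[H(s)] with H(s) = 1/(s + 8):
differentiating 1 time and applying the sign gives (s + 8)^(-2).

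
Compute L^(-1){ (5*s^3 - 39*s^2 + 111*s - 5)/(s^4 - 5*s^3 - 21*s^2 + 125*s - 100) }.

5*exp(5*t) - 5*exp(4*t) + exp(t) + 4*exp(-5*t)

Factor the denominator: s^4 - 5*s^3 - 21*s^2 + 125*s - 100 = (s - 5)*(s - 4)*(s - 1)*(s + 5).
Partial fraction decomposition gives [4/(s + 5)] + [-5/(s - 4)] + [5/(s - 5)] + [1/(s - 1)].
Invert each term: 4/(s + 5) ↔ 4e^(-5t); -5/(s - 4) ↔ -5e^(4t); 5/(s - 5) ↔ 5e^(5t); 1/(s - 1) ↔ e^(t).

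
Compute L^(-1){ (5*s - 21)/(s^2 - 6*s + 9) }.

Factor the denominator: s^2 - 6*s + 9 = (s - 3)^2.
Partial fraction decomposition gives [5/(s - 3)] + [-6/(s - 3)^2].
Invert each term: 5/(s - 3) ↔ 5e^(3t); -6/(s - 3)^2 ↔ -6t·e^(3t).

-6*t*exp(3*t) + 5*exp(3*t)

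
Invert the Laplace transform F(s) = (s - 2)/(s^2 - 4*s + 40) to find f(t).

f(t) = exp(2*t)*cos(6*t)

Rewrite the denominator: s^2 - 4*s + 40 = (s - 2)^2 + 36.
The form in (s - 2) signals a first-shifting-theorem factor e^(2t).
Since L{cos(6t)} = s/(s^2 + 36), the inverse is exp(2*t)*cos(6*t).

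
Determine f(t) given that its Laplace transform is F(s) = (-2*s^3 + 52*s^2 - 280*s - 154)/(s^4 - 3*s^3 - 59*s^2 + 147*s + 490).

f(t) = -exp(7*t) + 3*exp(5*t) + 2*exp(-2*t) - 6*exp(-7*t)

Factor the denominator: s^4 - 3*s^3 - 59*s^2 + 147*s + 490 = (s - 7)*(s - 5)*(s + 2)*(s + 7).
Partial fraction decomposition gives [-6/(s + 7)] + [2/(s + 2)] + [-1/(s - 7)] + [3/(s - 5)].
Invert each term: -6/(s + 7) ↔ -6e^(-7t); 2/(s + 2) ↔ 2e^(-2t); -1/(s - 7) ↔ -e^(7t); 3/(s - 5) ↔ 3e^(5t).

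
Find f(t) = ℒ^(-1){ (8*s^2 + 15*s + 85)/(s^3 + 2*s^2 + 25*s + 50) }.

Factor the denominator: s^3 + 2*s^2 + 25*s + 50 = (s + 2)*(s^2 + 25).
Partial fraction decomposition gives [3/(s + 2)] + [5*s/(s^2 + 25)] + [5/(s^2 + 25)].
Invert each term: 3/(s + 2) ↔ 3e^(-2t); 5·s/(s^2 + 25) ↔ 5cos(5t); 1·5/(s^2 + 25) ↔ sin(5t).

f(t) = sin(5*t) + 5*cos(5*t) + 3*exp(-2*t)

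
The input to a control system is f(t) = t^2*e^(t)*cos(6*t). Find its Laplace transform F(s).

F(s) = 2*(s - 1)*(s^2 - 2*s - 107)/(s^2 - 2*s + 37)^3

L{cos(6t)} = s/(s^2 + 36).
Multiplying by e^(t) shifts s → s - 1, so L{e^(t)*cos(6*t)} = (s - 1)/((s - 1)^2 + 36).
Then apply L{t^2·g(t)} = (-1)^2 d^2/ds^2[G(s)] with G(s) = (s - 1)/((s - 1)^2 + 36):
differentiating 2 times and applying the sign gives 2*(s - 1)*(s^2 - 2*s - 107)/(s^2 - 2*s + 37)^3.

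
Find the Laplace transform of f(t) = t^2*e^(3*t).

L{e^(3t)} = 1/(s - 3).
Then apply L{t^2·g(t)} = (-1)^2 d^2/ds^2[H(s)] with H(s) = 1/(s - 3):
differentiating 2 times and applying the sign gives 2/(s - 3)^3.

2/(s - 3)^3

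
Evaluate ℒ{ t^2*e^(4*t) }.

2/(s - 4)^3

L{t^2} = 2!/s^3 = 2/s^3.
By the first shifting theorem, multiplying by e^(4t) replaces s with s - 4.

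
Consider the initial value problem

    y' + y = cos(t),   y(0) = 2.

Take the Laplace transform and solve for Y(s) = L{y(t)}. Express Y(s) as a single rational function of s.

Apply the Laplace transform to the equation.
Using L{y'} = sY - y(0) = sY - 2, the left side becomes (s + 1)Y - (2).
The right side is L{cos(t)} = s/(s^2 + 1).
So (s + 1)Y = s/(s^2 + 1) + (2).
Divide through and combine into a single rational function.

Y(s) = (2*s^2 + s + 2)/(s^3 + s^2 + s + 1)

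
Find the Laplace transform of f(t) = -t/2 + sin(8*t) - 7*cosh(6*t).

The transform is linear, so treat each term independently.
L{sin(8t)} = 8/(s^2 + 64); (-7)·[L{cosh(6t)} = s/(s^2 - 36)]; (-1/2)·[L{t} = 1!/s^2 = 1/s^2].

-7*s/(s^2 - 36) + 8/(s^2 + 64) - 1/(2*s^2)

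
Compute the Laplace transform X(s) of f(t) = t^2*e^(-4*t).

L{t^2} = 2!/s^3 = 2/s^3.
By the first shifting theorem, multiplying by e^(-4t) replaces s with s + 4.

X(s) = 2/(s + 4)^3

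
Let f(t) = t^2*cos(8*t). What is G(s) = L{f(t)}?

L{cos(8t)} = s/(s^2 + 64).
Then apply L{t^2·g(t)} = (-1)^2 d^2/ds^2[H(s)] with H(s) = s/(s^2 + 64):
differentiating 2 times and applying the sign gives 2*s*(s^2 - 192)/(s^2 + 64)^3.

G(s) = 2*s*(s^2 - 192)/(s^2 + 64)^3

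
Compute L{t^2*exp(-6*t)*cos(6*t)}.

L{cos(6t)} = s/(s^2 + 36).
Multiplying by e^(-6t) shifts s → s + 6, so L{exp(-6*t)*cos(6*t)} = (s + 6)/((s + 6)^2 + 36).
Then apply L{t^2·g(t)} = (-1)^2 d^2/ds^2[G(s)] with G(s) = (s + 6)/((s + 6)^2 + 36):
differentiating 2 times and applying the sign gives 2*(s + 6)*(s^2 + 12*s - 72)/(s^2 + 12*s + 72)^3.

2*(s + 6)*(s^2 + 12*s - 72)/(s^2 + 12*s + 72)^3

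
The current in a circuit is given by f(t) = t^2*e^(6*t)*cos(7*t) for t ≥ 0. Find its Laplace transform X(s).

X(s) = 2*(s - 6)*(s^2 - 12*s - 111)/(s^2 - 12*s + 85)^3

L{cos(7t)} = s/(s^2 + 49).
Multiplying by e^(6t) shifts s → s - 6, so L{e^(6*t)*cos(7*t)} = (s - 6)/((s - 6)^2 + 49).
Then apply L{t^2·g(t)} = (-1)^2 d^2/ds^2[G(s)] with G(s) = (s - 6)/((s - 6)^2 + 49):
differentiating 2 times and applying the sign gives 2*(s - 6)*(s^2 - 12*s - 111)/(s^2 - 12*s + 85)^3.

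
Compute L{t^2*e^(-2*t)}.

2/(s + 2)^3

L{e^(-2t)} = 1/(s + 2).
Then apply L{t^2·g(t)} = (-1)^2 d^2/ds^2[G(s)] with G(s) = 1/(s + 2):
differentiating 2 times and applying the sign gives 2/(s + 2)^3.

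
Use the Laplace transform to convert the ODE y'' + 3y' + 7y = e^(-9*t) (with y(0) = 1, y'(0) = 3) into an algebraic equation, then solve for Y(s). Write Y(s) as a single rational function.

Take the Laplace transform of both sides.
The derivative rules (L{y''} = s^2 Y - s·y(0) - y'(0) and L{y'} = sY - y(0), with y(0) = 1, y'(0) = 3) turn the left side into (s^2 + 3*s + 7)Y - (s + 6).
The right side is L{e^(-9*t)} = 1/(s + 9).
So (s^2 + 3*s + 7)Y = 1/(s + 9) + (s + 6).
Divide through and combine into a single rational function.

Y(s) = (s^2 + 15*s + 55)/(s^3 + 12*s^2 + 34*s + 63)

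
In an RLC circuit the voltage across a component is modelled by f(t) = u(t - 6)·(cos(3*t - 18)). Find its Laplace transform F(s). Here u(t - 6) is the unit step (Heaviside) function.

By the second shifting theorem, L{u(t - c)·g(t - c)} = e^(-cs)·G(s) with c = 6 and G(s) = L{g(t)}.
L{cos(3t)} = s/(s^2 + 9).

F(s) = s*exp(-6*s)/(s^2 + 9)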